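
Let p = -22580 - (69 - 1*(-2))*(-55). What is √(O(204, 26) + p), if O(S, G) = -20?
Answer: I*√18695 ≈ 136.73*I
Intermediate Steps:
p = -18675 (p = -22580 - (69 + 2)*(-55) = -22580 - 71*(-55) = -22580 - 1*(-3905) = -22580 + 3905 = -18675)
√(O(204, 26) + p) = √(-20 - 18675) = √(-18695) = I*√18695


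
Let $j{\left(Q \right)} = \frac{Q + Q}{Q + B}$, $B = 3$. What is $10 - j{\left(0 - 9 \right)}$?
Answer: $7$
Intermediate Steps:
$j{\left(Q \right)} = \frac{2 Q}{3 + Q}$ ($j{\left(Q \right)} = \frac{Q + Q}{Q + 3} = \frac{2 Q}{3 + Q}$)
$10 - j{\left(0 - 9 \right)} = 10 - \frac{2 \left(0 - 9\right)}{3 + \left(0 - 9\right)} = 10 - 2 \left(-9\right) \frac{1}{3 - 9} = 10 - 2 \left(-9\right) \frac{1}{-6} = 10 - 2 \left(-9\right) \left(- \frac{1}{6}\right) = 10 - 3 = 7$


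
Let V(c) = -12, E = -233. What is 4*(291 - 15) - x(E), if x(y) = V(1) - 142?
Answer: 1258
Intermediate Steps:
x(y) = -154 (x(y) = -12 - 142 = -154)
4*(291 - 15) - x(E) = 4*(291 - 15) - 1*(-154) = 4*276 + 154 = 1104 + 154 = 1258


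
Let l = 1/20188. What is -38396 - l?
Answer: -775138449/20188 ≈ -38396.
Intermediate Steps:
l = 1/20188 ≈ 4.9534e-5
-38396 - l = -38396 - 1*1/20188 = -38396 - 1/20188 = -775138449/20188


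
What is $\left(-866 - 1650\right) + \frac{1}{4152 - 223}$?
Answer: $- \frac{9885363}{3929} \approx -2516.0$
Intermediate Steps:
$\left(-866 - 1650\right) + \frac{1}{4152 - 223} = \left(-866 - 1650\right) + \frac{1}{4152 + \left(-352 + 129\right)} = -2516 + \frac{1}{4152 - 223} = -2516 + \frac{1}{3929} = - \frac{9885363}{3929}$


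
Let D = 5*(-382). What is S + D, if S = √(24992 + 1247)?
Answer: -1910 + √26239 ≈ -1748.0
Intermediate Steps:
D = -1910
S = √26239 ≈ 161.98
S + D = √26239 - 1910 = -1910 + √26239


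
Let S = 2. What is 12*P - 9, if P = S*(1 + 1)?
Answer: 39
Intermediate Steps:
P = 4 (P = 2*(1 + 1) = 2*2 = 4)
12*P - 9 = 12*4 - 9 = 48 - 9 = 39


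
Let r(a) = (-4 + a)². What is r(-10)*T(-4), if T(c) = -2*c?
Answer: 1568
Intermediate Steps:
r(-10)*T(-4) = (-4 - 10)²*(-2*(-4)) = (-14)²*8 = 196*8 = 1568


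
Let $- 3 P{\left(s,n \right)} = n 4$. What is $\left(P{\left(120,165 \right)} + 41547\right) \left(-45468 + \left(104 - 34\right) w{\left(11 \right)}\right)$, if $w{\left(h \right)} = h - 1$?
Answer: $-1850127136$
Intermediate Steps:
$w{\left(h \right)} = -1 + h$ ($w{\left(h \right)} = h - 1 = -1 + h$)
$P{\left(s,n \right)} = - \frac{4 n}{3}$ ($P{\left(s,n \right)} = - \frac{n 4}{3} = - \frac{4 n}{3}$)
$\left(P{\left(120,165 \right)} + 41547\right) \left(-45468 + \left(104 - 34\right) w{\left(11 \right)}\right) = \left(\left(- \frac{4}{3}\right) 165 + 41547\right) \left(-45468 + \left(104 - 34\right) \left(-1 + 11\right)\right) = \left(-220 + 41547\right) \left(-45468 + 70 \cdot 10\right) = 41327 \left(-45468 + 700\right) = 41327 \left(-44768\right) = -1850127136$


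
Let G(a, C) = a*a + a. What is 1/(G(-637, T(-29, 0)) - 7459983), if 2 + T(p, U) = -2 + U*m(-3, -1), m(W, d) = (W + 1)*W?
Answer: -1/7054851 ≈ -1.4175e-7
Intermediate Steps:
m(W, d) = W*(1 + W) (m(W, d) = (1 + W)*W = W*(1 + W))
T(p, U) = -4 + 6*U (T(p, U) = -2 + (-2 + U*(-3*(1 - 3))) = -2 + (-2 + U*(-3*(-2))) = -2 + (-2 + U*6) = -2 + (-2 + 6*U) = -4 + 6*U)
G(a, C) = a + a² (G(a, C) = a² + a = a + a²)
1/(G(-637, T(-29, 0)) - 7459983) = 1/(-637*(1 - 637) - 7459983) = 1/(-637*(-636) - 7459983) = 1/(405132 - 7459983) = 1/(-7054851) = -1/7054851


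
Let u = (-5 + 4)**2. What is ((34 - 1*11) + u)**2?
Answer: 576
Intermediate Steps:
u = 1 (u = (-1)**2 = 1)
((34 - 1*11) + u)**2 = ((34 - 1*11) + 1)**2 = ((34 - 11) + 1)**2 = (23 + 1)**2 = 24**2 = 576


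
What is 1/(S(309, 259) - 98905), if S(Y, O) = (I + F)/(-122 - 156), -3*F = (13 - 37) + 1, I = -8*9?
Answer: -834/82486577 ≈ -1.0111e-5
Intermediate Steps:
I = -72
F = 23/3 (F = -((13 - 37) + 1)/3 = -(-24 + 1)/3 = -⅓*(-23) = 23/3 ≈ 7.6667)
S(Y, O) = 193/834 (S(Y, O) = (-72 + 23/3)/(-122 - 156) = -193/3/(-278) = -193/3*(-1/278) = 193/834)
1/(S(309, 259) - 98905) = 1/(193/834 - 98905) = 1/(-82486577/834) = -834/82486577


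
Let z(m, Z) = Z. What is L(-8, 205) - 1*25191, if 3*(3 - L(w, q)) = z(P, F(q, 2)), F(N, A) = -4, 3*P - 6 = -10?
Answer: -75560/3 ≈ -25187.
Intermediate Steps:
P = -4/3 (P = 2 + (1/3)*(-10) = 2 - 10/3 = -4/3 ≈ -1.3333)
L(w, q) = 13/3 (L(w, q) = 3 - 1/3*(-4) = 3 + 4/3 = 13/3)
L(-8, 205) - 1*25191 = 13/3 - 1*25191 = 13/3 - 25191 = -75560/3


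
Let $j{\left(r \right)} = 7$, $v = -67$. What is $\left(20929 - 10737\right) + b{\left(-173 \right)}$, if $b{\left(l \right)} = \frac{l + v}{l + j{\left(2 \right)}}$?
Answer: $\frac{846056}{83} \approx 10193.0$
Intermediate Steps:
$b{\left(l \right)} = \frac{-67 + l}{7 + l}$ ($b{\left(l \right)} = \frac{l - 67}{l + 7} = \frac{-67 + l}{7 + l}$)
$\left(20929 - 10737\right) + b{\left(-173 \right)} = \left(20929 - 10737\right) + \frac{-67 - 173}{7 - 173} = 10192 + \frac{1}{-166} \left(-240\right) = 10192 - - \frac{120}{83} = 10192 + \frac{120}{83} = \frac{846056}{83}$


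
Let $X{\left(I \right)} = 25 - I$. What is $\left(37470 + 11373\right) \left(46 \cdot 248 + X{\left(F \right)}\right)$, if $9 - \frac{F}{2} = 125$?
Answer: $569753595$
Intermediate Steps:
$F = -232$ ($F = 18 - 250 = -232$)
$\left(37470 + 11373\right) \left(46 \cdot 248 + X{\left(F \right)}\right) = \left(37470 + 11373\right) \left(46 \cdot 248 + \left(25 - -232\right)\right) = 48843 \left(11408 + \left(25 + 232\right)\right) = 48843 \left(11408 + 257\right) = 48843 \cdot 11665 = 569753595$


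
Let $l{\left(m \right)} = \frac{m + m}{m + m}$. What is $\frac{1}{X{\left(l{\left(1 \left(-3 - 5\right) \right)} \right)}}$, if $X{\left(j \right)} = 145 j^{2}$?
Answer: $\frac{1}{145} \approx 0.0068966$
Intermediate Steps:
$l{\left(m \right)} = 1$ ($l{\left(m \right)} = \frac{2 m}{2 m} = 2 m \frac{1}{2 m} = 1$)
$\frac{1}{X{\left(l{\left(1 \left(-3 - 5\right) \right)} \right)}} = \frac{1}{145 \cdot 1^{2}} = \frac{1}{145 \cdot 1} = \frac{1}{145}$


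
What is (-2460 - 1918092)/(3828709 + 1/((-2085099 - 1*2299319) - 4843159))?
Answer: -4430510365626/8832426777023 ≈ -0.50162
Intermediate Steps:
(-2460 - 1918092)/(3828709 + 1/((-2085099 - 1*2299319) - 4843159)) = -1920552/(3828709 + 1/((-2085099 - 2299319) - 4843159)) = -1920552/(3828709 + 1/(-4384418 - 4843159)) = -1920552/(3828709 + 1/(-9227577)) = -1920552/(3828709 - 1/9227577) = -1920552/35329707108092/9227577 = -1920552*9227577/35329707108092 = -4430510365626/8832426777023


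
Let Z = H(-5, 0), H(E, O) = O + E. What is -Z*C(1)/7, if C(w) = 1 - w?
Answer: 0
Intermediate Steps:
H(E, O) = E + O
Z = -5 (Z = -5 + 0 = -5)
-Z*C(1)/7 = -(-5)*(1 - 1*1)/7 = -(-5)*(1 - 1)*(1/7) = -(-5)*0*(1/7) = -(-5)*0 = -1*0 = 0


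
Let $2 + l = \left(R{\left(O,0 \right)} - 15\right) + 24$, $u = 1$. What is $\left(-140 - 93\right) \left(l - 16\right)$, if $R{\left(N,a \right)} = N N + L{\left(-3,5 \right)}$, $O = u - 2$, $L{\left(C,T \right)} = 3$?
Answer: $1165$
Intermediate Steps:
$O = -1$ ($O = 1 - 2 = -1$)
$R{\left(N,a \right)} = 3 + N^{2}$ ($R{\left(N,a \right)} = N N + 3 = N^{2} + 3 = 3 + N^{2}$)
$l = 11$ ($l = -2 + \left(\left(\left(3 + \left(-1\right)^{2}\right) - 15\right) + 24\right) = -2 + \left(\left(\left(3 + 1\right) - 15\right) + 24\right) = -2 + \left(\left(4 - 15\right) + 24\right) = -2 + \left(-11 + 24\right) = -2 + 13 = 11$)
$\left(-140 - 93\right) \left(l - 16\right) = \left(-140 - 93\right) \left(11 - 16\right) = - 233 \left(11 - 16\right) = \left(-233\right) \left(-5\right) = 1165$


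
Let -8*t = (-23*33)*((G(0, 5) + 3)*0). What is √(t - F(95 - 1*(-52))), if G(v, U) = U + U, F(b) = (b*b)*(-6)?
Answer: 147*√6 ≈ 360.08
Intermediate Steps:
F(b) = -6*b² (F(b) = b²*(-6) = -6*b²)
G(v, U) = 2*U
t = 0 (t = -(-23*33)*(2*5 + 3)*0/8 = -(-759)*(10 + 3)*0/8 = -(-759)*13*0/8 = -(-759)*0/8 = -⅛*0 = 0)
√(t - F(95 - 1*(-52))) = √(0 - (-6)*(95 - 1*(-52))²) = √(0 - (-6)*(95 + 52)²) = √(0 - (-6)*147²) = √(0 - (-6)*21609) = √(0 - 1*(-129654)) = √(0 + 129654) = √129654 = 147*√6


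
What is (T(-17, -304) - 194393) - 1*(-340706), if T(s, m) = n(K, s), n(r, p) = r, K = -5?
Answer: 146308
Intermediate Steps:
T(s, m) = -5
(T(-17, -304) - 194393) - 1*(-340706) = (-5 - 194393) - 1*(-340706) = -194398 + 340706 = 146308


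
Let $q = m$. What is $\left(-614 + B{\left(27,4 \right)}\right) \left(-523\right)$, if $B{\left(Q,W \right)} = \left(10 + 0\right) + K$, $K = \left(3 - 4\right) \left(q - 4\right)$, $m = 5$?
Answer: $316415$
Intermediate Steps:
$q = 5$
$K = -1$ ($K = \left(3 - 4\right) \left(5 - 4\right) = \left(-1\right) 1 = -1$)
$B{\left(Q,W \right)} = 9$ ($B{\left(Q,W \right)} = \left(10 + 0\right) - 1 = 10 - 1 = 9$)
$\left(-614 + B{\left(27,4 \right)}\right) \left(-523\right) = \left(-614 + 9\right) \left(-523\right) = \left(-605\right) \left(-523\right) = 316415$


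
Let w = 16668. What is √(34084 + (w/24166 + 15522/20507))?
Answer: 2*√523194068453003621977/247786081 ≈ 184.62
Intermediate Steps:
√(34084 + (w/24166 + 15522/20507)) = √(34084 + (16668/24166 + 15522/20507)) = √(34084 + (16668*(1/24166) + 15522*(1/20507))) = √(34084 + (8334/12083 + 15522/20507)) = √(34084 + 358457664/247786081) = √(8445899242468/247786081) = 2*√523194068453003621977/247786081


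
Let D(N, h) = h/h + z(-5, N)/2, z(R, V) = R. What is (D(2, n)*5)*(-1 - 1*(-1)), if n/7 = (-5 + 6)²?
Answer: 0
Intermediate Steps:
n = 7 (n = 7*(-5 + 6)² = 7*1² = 7*1 = 7)
D(N, h) = -3/2 (D(N, h) = h/h - 5/2 = 1 - 5*½ = 1 - 5/2 = -3/2)
(D(2, n)*5)*(-1 - 1*(-1)) = (-3/2*5)*(-1 - 1*(-1)) = -15*(-1 + 1)/2 = -15/2*0 = 0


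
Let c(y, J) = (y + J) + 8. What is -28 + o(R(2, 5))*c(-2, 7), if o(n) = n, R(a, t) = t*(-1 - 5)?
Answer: -418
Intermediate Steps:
c(y, J) = 8 + J + y (c(y, J) = (J + y) + 8 = 8 + J + y)
R(a, t) = -6*t (R(a, t) = t*(-6) = -6*t)
-28 + o(R(2, 5))*c(-2, 7) = -28 + (-6*5)*(8 + 7 - 2) = -28 - 30*13 = -28 - 390 = -418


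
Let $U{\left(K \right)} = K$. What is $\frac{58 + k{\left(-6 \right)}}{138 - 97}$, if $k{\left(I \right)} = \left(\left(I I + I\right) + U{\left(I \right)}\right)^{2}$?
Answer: $\frac{634}{41} \approx 15.463$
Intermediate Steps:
$k{\left(I \right)} = \left(I^{2} + 2 I\right)^{2}$ ($k{\left(I \right)} = \left(\left(I I + I\right) + I\right)^{2} = \left(\left(I^{2} + I\right) + I\right)^{2} = \left(\left(I + I^{2}\right) + I\right)^{2} = \left(I^{2} + 2 I\right)^{2}$)
$\frac{58 + k{\left(-6 \right)}}{138 - 97} = \frac{58 + \left(-6\right)^{2} \left(2 - 6\right)^{2}}{138 - 97} = \frac{58 + 36 \left(-4\right)^{2}}{41} = \left(58 + 36 \cdot 16\right) \frac{1}{41} = \left(58 + 576\right) \frac{1}{41} = 634 \cdot \frac{1}{41} = \frac{634}{41}$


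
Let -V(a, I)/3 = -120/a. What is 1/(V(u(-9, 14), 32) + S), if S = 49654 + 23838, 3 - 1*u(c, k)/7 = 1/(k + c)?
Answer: 49/3602008 ≈ 1.3604e-5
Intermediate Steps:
u(c, k) = 21 - 7/(c + k) (u(c, k) = 21 - 7/(k + c) = 21 - 7/(c + k))
V(a, I) = 360/a (V(a, I) = -(-360)/a = 360/a)
S = 73492
1/(V(u(-9, 14), 32) + S) = 1/(360/((7*(-1 + 3*(-9) + 3*14)/(-9 + 14))) + 73492) = 1/(360/((7*(-1 - 27 + 42)/5)) + 73492) = 1/(360/((7*(⅕)*14)) + 73492) = 1/(360/(98/5) + 73492) = 1/(360*(5/98) + 73492) = 1/(900/49 + 73492) = 1/(3602008/49) = 49/3602008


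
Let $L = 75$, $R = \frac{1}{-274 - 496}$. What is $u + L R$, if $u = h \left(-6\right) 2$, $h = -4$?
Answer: $\frac{7377}{154} \approx 47.903$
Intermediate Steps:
$u = 48$ ($u = \left(-4\right) \left(-6\right) 2 = 24 \cdot 2 = 48$)
$R = - \frac{1}{770}$ ($R = \frac{1}{-770} = - \frac{1}{770} \approx -0.0012987$)
$u + L R = 48 + 75 \left(- \frac{1}{770}\right) = 48 - \frac{15}{154} = \frac{7377}{154}$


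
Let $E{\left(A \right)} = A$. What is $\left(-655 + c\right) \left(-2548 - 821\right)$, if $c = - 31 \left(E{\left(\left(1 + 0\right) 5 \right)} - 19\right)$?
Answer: $744549$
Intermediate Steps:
$c = 434$ ($c = - 31 \left(\left(1 + 0\right) 5 - 19\right) = - 31 \left(1 \cdot 5 - 19\right) = - 31 \left(5 - 19\right) = \left(-31\right) \left(-14\right) = 434$)
$\left(-655 + c\right) \left(-2548 - 821\right) = \left(-655 + 434\right) \left(-2548 - 821\right) = \left(-221\right) \left(-3369\right) = 744549$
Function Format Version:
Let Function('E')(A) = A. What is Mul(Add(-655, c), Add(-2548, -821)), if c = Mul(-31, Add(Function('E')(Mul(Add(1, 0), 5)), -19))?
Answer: 744549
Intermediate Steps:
c = 434 (c = Mul(-31, Add(Mul(Add(1, 0), 5), -19)) = Mul(-31, Add(Mul(1, 5), -19)) = Mul(-31, Add(5, -19)) = Mul(-31, -14) = 434)
Mul(Add(-655, c), Add(-2548, -821)) = Mul(Add(-655, 434), Add(-2548, -821)) = Mul(-221, -3369) = 744549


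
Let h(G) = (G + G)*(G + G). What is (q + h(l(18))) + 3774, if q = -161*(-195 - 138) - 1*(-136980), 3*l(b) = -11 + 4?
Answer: 1749499/9 ≈ 1.9439e+5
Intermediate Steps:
l(b) = -7/3 (l(b) = (-11 + 4)/3 = (⅓)*(-7) = -7/3)
h(G) = 4*G² (h(G) = (2*G)*(2*G) = 4*G²)
q = 190593 (q = -161*(-333) + 136980 = 53613 + 136980 = 190593)
(q + h(l(18))) + 3774 = (190593 + 4*(-7/3)²) + 3774 = (190593 + 4*(49/9)) + 3774 = (190593 + 196/9) + 3774 = 1715533/9 + 3774 = 1749499/9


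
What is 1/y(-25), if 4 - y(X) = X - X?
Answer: ¼ ≈ 0.25000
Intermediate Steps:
y(X) = 4 (y(X) = 4 - (X - X) = 4 - 1*0 = 4 + 0 = 4)
1/y(-25) = 1/4 = ¼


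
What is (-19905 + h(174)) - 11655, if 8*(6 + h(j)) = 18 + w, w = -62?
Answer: -63143/2 ≈ -31572.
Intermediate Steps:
h(j) = -23/2 (h(j) = -6 + (18 - 62)/8 = -6 + (⅛)*(-44) = -6 - 11/2 = -23/2)
(-19905 + h(174)) - 11655 = (-19905 - 23/2) - 11655 = -39833/2 - 11655 = -63143/2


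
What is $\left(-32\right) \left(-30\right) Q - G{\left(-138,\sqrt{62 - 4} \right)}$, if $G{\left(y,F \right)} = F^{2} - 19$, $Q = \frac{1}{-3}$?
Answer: $-359$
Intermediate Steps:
$Q = - \frac{1}{3} \approx -0.33333$
$G{\left(y,F \right)} = -19 + F^{2}$
$\left(-32\right) \left(-30\right) Q - G{\left(-138,\sqrt{62 - 4} \right)} = \left(-32\right) \left(-30\right) \left(- \frac{1}{3}\right) - \left(-19 + \left(\sqrt{62 - 4}\right)^{2}\right) = 960 \left(- \frac{1}{3}\right) - \left(-19 + \left(\sqrt{58}\right)^{2}\right) = -320 - \left(-19 + 58\right) = -320 - 39 = -359$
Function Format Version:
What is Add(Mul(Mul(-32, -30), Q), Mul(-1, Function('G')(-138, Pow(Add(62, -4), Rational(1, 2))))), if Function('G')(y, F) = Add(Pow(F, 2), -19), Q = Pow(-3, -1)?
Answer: -359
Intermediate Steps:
Q = Rational(-1, 3) ≈ -0.33333
Function('G')(y, F) = Add(-19, Pow(F, 2))
Add(Mul(Mul(-32, -30), Q), Mul(-1, Function('G')(-138, Pow(Add(62, -4), Rational(1, 2))))) = Add(Mul(Mul(-32, -30), Rational(-1, 3)), Mul(-1, Add(-19, Pow(Pow(Add(62, -4), Rational(1, 2)), 2)))) = Add(Mul(960, Rational(-1, 3)), Mul(-1, Add(-19, Pow(Pow(58, Rational(1, 2)), 2)))) = Add(-320, Mul(-1, Add(-19, 58))) = Add(-320, Mul(-1, 39)) = Add(-320, -39) = -359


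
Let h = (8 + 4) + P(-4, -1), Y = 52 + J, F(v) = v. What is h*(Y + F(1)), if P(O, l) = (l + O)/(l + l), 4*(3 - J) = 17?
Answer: 6003/8 ≈ 750.38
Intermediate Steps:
J = -5/4 (J = 3 - ¼*17 = 3 - 17/4 = -5/4 ≈ -1.2500)
P(O, l) = (O + l)/(2*l) (P(O, l) = (O + l)/((2*l)) = (O + l)*(1/(2*l)) = (O + l)/(2*l))
Y = 203/4 (Y = 52 - 5/4 = 203/4 ≈ 50.750)
h = 29/2 (h = (8 + 4) + (½)*(-4 - 1)/(-1) = 12 + (½)*(-1)*(-5) = 12 + 5/2 = 29/2 ≈ 14.500)
h*(Y + F(1)) = 29*(203/4 + 1)/2 = (29/2)*(207/4) = 6003/8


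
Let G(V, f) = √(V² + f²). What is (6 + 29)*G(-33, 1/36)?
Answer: 35*√1411345/36 ≈ 1155.0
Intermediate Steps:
(6 + 29)*G(-33, 1/36) = (6 + 29)*√((-33)² + (1/36)²) = 35*√(1089 + (1/36)²) = 35*√(1089 + 1/1296) = 35*√(1411345/1296) = 35*(√1411345/36) = 35*√1411345/36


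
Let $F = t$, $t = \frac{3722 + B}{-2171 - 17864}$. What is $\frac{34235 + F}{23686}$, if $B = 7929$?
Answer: $\frac{342943287}{237274505} \approx 1.4453$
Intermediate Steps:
$t = - \frac{11651}{20035}$ ($t = \frac{3722 + 7929}{-2171 - 17864} = \frac{11651}{-20035} = 11651 \left(- \frac{1}{20035}\right) = - \frac{11651}{20035} \approx -0.58153$)
$F = - \frac{11651}{20035} \approx -0.58153$
$\frac{34235 + F}{23686} = \frac{34235 - \frac{11651}{20035}}{23686} = \frac{685886574}{20035} \cdot \frac{1}{23686} = \frac{342943287}{237274505}$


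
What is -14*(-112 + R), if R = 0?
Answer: 1568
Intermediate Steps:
-14*(-112 + R) = -14*(-112 + 0) = -14*(-112) = 1568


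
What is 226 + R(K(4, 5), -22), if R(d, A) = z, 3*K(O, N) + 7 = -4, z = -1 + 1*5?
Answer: 230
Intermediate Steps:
z = 4 (z = -1 + 5 = 4)
K(O, N) = -11/3 (K(O, N) = -7/3 + (⅓)*(-4) = -7/3 - 4/3 = -11/3)
R(d, A) = 4
226 + R(K(4, 5), -22) = 226 + 4 = 230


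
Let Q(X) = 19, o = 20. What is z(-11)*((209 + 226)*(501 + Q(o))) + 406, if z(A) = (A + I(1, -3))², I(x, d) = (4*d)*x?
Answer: 119660206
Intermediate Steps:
I(x, d) = 4*d*x
z(A) = (-12 + A)² (z(A) = (A + 4*(-3)*1)² = (A - 12)² = (-12 + A)²)
z(-11)*((209 + 226)*(501 + Q(o))) + 406 = (-12 - 11)²*((209 + 226)*(501 + 19)) + 406 = (-23)²*(435*520) + 406 = 529*226200 + 406 = 119659800 + 406 = 119660206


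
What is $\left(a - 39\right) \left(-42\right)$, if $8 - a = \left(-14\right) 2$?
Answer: $126$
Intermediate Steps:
$a = 36$ ($a = 8 - \left(-14\right) 2 = 8 - -28 = 8 + 28 = 36$)
$\left(a - 39\right) \left(-42\right) = \left(36 - 39\right) \left(-42\right) = \left(-3\right) \left(-42\right) = 126$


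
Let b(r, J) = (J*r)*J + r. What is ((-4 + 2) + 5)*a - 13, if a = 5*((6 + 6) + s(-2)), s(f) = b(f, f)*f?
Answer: 467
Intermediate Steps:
b(r, J) = r + r*J**2 (b(r, J) = r*J**2 + r = r + r*J**2)
s(f) = f**2*(1 + f**2) (s(f) = (f*(1 + f**2))*f = f**2*(1 + f**2))
a = 160 (a = 5*((6 + 6) + ((-2)**2 + (-2)**4)) = 5*(12 + (4 + 16)) = 5*(12 + 20) = 5*32 = 160)
((-4 + 2) + 5)*a - 13 = ((-4 + 2) + 5)*160 - 13 = (-2 + 5)*160 - 13 = 3*160 - 13 = 480 - 13 = 467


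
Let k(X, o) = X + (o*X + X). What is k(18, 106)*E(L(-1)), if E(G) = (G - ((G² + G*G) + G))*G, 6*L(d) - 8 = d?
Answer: -6174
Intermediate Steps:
k(X, o) = 2*X + X*o (k(X, o) = X + (X*o + X) = X + (X + X*o) = 2*X + X*o)
L(d) = 4/3 + d/6
E(G) = -2*G³ (E(G) = (G - ((G² + G²) + G))*G = (G - (2*G² + G))*G = (G - (G + 2*G²))*G = (G + (-G - 2*G²))*G = (-2*G²)*G = -2*G³)
k(18, 106)*E(L(-1)) = (18*(2 + 106))*(-2*(4/3 + (⅙)*(-1))³) = (18*108)*(-2*(4/3 - ⅙)³) = 1944*(-2*(7/6)³) = 1944*(-2*343/216) = 1944*(-343/108) = -6174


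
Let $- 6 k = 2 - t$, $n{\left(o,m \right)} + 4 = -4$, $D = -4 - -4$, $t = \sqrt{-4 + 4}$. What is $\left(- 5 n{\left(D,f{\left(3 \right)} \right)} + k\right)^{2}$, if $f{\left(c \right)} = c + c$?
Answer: $\frac{14161}{9} \approx 1573.4$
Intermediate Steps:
$t = 0$ ($t = \sqrt{0} = 0$)
$f{\left(c \right)} = 2 c$
$D = 0$ ($D = -4 + 4 = 0$)
$n{\left(o,m \right)} = -8$ ($n{\left(o,m \right)} = -4 - 4 = -8$)
$k = - \frac{1}{3}$ ($k = - \frac{2 - 0}{6} = - \frac{2 + 0}{6} = \left(- \frac{1}{6}\right) 2 = - \frac{1}{3} \approx -0.33333$)
$\left(- 5 n{\left(D,f{\left(3 \right)} \right)} + k\right)^{2} = \left(\left(-5\right) \left(-8\right) - \frac{1}{3}\right)^{2} = \left(40 - \frac{1}{3}\right)^{2} = \left(\frac{119}{3}\right)^{2} = \frac{14161}{9}$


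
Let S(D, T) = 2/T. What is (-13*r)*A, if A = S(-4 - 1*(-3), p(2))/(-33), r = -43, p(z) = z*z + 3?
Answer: -1118/231 ≈ -4.8398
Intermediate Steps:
p(z) = 3 + z² (p(z) = z² + 3 = 3 + z²)
A = -2/231 (A = (2/(3 + 2²))/(-33) = (2/(3 + 4))*(-1/33) = (2/7)*(-1/33) = -2/231 ≈ -0.0086580)
(-13*r)*A = -13*(-43)*(-2/231) = 559*(-2/231) = -1118/231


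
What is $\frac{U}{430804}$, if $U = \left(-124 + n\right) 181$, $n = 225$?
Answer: $\frac{18281}{430804} \approx 0.042435$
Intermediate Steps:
$U = 18281$ ($U = \left(-124 + 225\right) 181 = 101 \cdot 181 = 18281$)
$\frac{U}{430804} = \frac{18281}{430804}$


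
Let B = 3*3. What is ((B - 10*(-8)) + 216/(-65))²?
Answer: 31013761/4225 ≈ 7340.5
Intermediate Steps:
B = 9
((B - 10*(-8)) + 216/(-65))² = ((9 - 10*(-8)) + 216/(-65))² = ((9 + 80) + 216*(-1/65))² = (89 - 216/65)² = (5569/65)² = 31013761/4225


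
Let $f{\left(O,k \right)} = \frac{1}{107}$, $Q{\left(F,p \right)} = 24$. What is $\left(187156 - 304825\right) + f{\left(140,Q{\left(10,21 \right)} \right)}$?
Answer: $- \frac{12590582}{107} \approx -1.1767 \cdot 10^{5}$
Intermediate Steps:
$f{\left(O,k \right)} = \frac{1}{107}$
$\left(187156 - 304825\right) + f{\left(140,Q{\left(10,21 \right)} \right)} = \left(187156 - 304825\right) + \frac{1}{107} = -117669 + \frac{1}{107} = - \frac{12590582}{107}$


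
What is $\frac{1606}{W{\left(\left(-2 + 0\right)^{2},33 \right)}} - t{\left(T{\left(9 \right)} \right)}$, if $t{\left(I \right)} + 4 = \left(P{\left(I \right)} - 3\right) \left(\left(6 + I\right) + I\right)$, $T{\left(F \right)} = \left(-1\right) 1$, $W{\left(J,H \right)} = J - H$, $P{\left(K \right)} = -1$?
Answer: $- \frac{1026}{29} \approx -35.379$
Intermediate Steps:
$T{\left(F \right)} = -1$
$t{\left(I \right)} = -28 - 8 I$ ($t{\left(I \right)} = -4 + \left(-1 - 3\right) \left(\left(6 + I\right) + I\right) = -4 - 4 \left(6 + 2 I\right) = -4 - \left(24 + 8 I\right) = -28 - 8 I$)
$\frac{1606}{W{\left(\left(-2 + 0\right)^{2},33 \right)}} - t{\left(T{\left(9 \right)} \right)} = \frac{1606}{\left(-2 + 0\right)^{2} - 33} - \left(-28 - -8\right) = \frac{1606}{\left(-2\right)^{2} - 33} - \left(-28 + 8\right) = \frac{1606}{4 - 33} - -20 = \frac{1606}{-29} + 20 = 1606 \left(- \frac{1}{29}\right) + 20 = - \frac{1606}{29} + 20 = - \frac{1026}{29}$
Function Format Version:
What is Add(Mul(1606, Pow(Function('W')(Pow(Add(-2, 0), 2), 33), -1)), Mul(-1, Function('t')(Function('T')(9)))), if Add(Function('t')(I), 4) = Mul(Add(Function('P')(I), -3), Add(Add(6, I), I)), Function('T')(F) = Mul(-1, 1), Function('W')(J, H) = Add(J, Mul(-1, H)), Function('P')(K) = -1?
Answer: Rational(-1026, 29) ≈ -35.379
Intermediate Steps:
Function('T')(F) = -1
Function('t')(I) = Add(-28, Mul(-8, I)) (Function('t')(I) = Add(-4, Mul(Add(-1, -3), Add(Add(6, I), I))) = Add(-4, Mul(-4, Add(6, Mul(2, I)))) = Add(-4, Add(-24, Mul(-8, I))) = Add(-28, Mul(-8, I)))
Add(Mul(1606, Pow(Function('W')(Pow(Add(-2, 0), 2), 33), -1)), Mul(-1, Function('t')(Function('T')(9)))) = Add(Mul(1606, Pow(Add(Pow(Add(-2, 0), 2), Mul(-1, 33)), -1)), Mul(-1, Add(-28, Mul(-8, -1)))) = Add(Mul(1606, Pow(Add(Pow(-2, 2), -33), -1)), Mul(-1, Add(-28, 8))) = Add(Mul(1606, Pow(Add(4, -33), -1)), Mul(-1, -20)) = Add(Mul(1606, Pow(-29, -1)), 20) = Add(Mul(1606, Rational(-1, 29)), 20) = Add(Rational(-1606, 29), 20) = Rational(-1026, 29)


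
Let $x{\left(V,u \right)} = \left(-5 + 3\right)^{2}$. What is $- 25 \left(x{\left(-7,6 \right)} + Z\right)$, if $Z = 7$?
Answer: $-275$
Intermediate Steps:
$x{\left(V,u \right)} = 4$ ($x{\left(V,u \right)} = \left(-2\right)^{2} = 4$)
$- 25 \left(x{\left(-7,6 \right)} + Z\right) = - 25 \left(4 + 7\right) = \left(-25\right) 11 = -275$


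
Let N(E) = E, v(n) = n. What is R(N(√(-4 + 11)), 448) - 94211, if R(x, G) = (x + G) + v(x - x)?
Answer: -93763 + √7 ≈ -93760.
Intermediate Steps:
R(x, G) = G + x (R(x, G) = (x + G) + (x - x) = (G + x) + 0 = G + x)
R(N(√(-4 + 11)), 448) - 94211 = (448 + √(-4 + 11)) - 94211 = (448 + √7) - 94211 = -93763 + √7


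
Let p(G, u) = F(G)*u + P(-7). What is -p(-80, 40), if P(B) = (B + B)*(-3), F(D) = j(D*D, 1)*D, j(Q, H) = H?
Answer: 3158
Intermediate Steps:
F(D) = D (F(D) = 1*D = D)
P(B) = -6*B (P(B) = (2*B)*(-3) = -6*B)
p(G, u) = 42 + G*u (p(G, u) = G*u - 6*(-7) = G*u + 42 = 42 + G*u)
-p(-80, 40) = -(42 - 80*40) = -(42 - 3200) = -1*(-3158) = 3158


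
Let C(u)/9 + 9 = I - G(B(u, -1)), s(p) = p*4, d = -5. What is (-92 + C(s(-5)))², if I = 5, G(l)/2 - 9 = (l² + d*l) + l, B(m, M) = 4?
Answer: 84100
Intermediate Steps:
s(p) = 4*p
G(l) = 18 - 8*l + 2*l² (G(l) = 18 + 2*((l² - 5*l) + l) = 18 + 2*(l² - 4*l) = 18 + (-8*l + 2*l²) = 18 - 8*l + 2*l²)
C(u) = -198 (C(u) = -81 + 9*(5 - (18 - 8*4 + 2*4²)) = -81 + 9*(5 - (18 - 32 + 2*16)) = -81 + 9*(5 - (18 - 32 + 32)) = -81 + 9*(5 - 1*18) = -81 + 9*(5 - 18) = -81 + 9*(-13) = -81 - 117 = -198)
(-92 + C(s(-5)))² = (-92 - 198)² = (-290)² = 84100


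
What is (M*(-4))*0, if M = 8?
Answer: 0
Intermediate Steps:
(M*(-4))*0 = (8*(-4))*0 = -32*0 = 0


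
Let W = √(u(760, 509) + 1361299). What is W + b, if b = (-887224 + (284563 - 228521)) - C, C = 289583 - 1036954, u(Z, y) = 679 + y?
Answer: -83811 + √1362487 ≈ -82644.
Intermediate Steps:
W = √1362487 (W = √((679 + 509) + 1361299) = √(1188 + 1361299) = √1362487 ≈ 1167.3)
C = -747371
b = -83811 (b = (-887224 + (284563 - 228521)) - 1*(-747371) = (-887224 + 56042) + 747371 = -831182 + 747371 = -83811)
W + b = √1362487 - 83811 = -83811 + √1362487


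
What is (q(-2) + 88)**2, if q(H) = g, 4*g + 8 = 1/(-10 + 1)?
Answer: 9579025/1296 ≈ 7391.2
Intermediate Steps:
g = -73/36 (g = -2 + 1/(4*(-10 + 1)) = -2 + (1/4)/(-9) = -2 + (1/4)*(-1/9) = -2 - 1/36 = -73/36 ≈ -2.0278)
q(H) = -73/36
(q(-2) + 88)**2 = (-73/36 + 88)**2 = (3095/36)**2 = 9579025/1296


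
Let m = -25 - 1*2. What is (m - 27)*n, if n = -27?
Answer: 1458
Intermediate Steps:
m = -27 (m = -25 - 2 = -27)
(m - 27)*n = (-27 - 27)*(-27) = -54*(-27) = 1458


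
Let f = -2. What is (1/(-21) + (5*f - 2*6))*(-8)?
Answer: 3704/21 ≈ 176.38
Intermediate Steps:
(1/(-21) + (5*f - 2*6))*(-8) = (1/(-21) + (5*(-2) - 2*6))*(-8) = (-1/21 + (-10 - 12))*(-8) = (-1/21 - 22)*(-8) = -463/21*(-8) = 3704/21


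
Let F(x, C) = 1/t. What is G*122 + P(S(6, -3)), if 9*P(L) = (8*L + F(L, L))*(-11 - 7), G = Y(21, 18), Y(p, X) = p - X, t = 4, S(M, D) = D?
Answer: 827/2 ≈ 413.50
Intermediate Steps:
G = 3 (G = 21 - 1*18 = 21 - 18 = 3)
F(x, C) = ¼ (F(x, C) = 1/4 = ¼)
P(L) = -½ - 16*L (P(L) = ((8*L + ¼)*(-11 - 7))/9 = ((¼ + 8*L)*(-18))/9 = (-9/2 - 144*L)/9 = -½ - 16*L)
G*122 + P(S(6, -3)) = 3*122 + (-½ - 16*(-3)) = 366 + (-½ + 48) = 366 + 95/2 = 827/2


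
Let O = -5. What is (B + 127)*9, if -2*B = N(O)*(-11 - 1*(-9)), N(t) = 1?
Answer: 1152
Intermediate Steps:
B = 1 (B = -(-11 - 1*(-9))/2 = -(-11 + 9)/2 = -(-2)/2 = -½*(-2) = 1)
(B + 127)*9 = (1 + 127)*9 = 128*9 = 1152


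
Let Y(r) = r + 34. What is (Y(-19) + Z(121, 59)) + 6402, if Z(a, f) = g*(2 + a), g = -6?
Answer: 5679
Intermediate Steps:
Y(r) = 34 + r
Z(a, f) = -12 - 6*a (Z(a, f) = -6*(2 + a) = -12 - 6*a)
(Y(-19) + Z(121, 59)) + 6402 = ((34 - 19) + (-12 - 6*121)) + 6402 = (15 + (-12 - 726)) + 6402 = (15 - 738) + 6402 = -723 + 6402 = 5679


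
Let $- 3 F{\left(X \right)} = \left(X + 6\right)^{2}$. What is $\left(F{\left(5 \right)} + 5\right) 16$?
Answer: $- \frac{1696}{3} \approx -565.33$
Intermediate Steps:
$F{\left(X \right)} = - \frac{\left(6 + X\right)^{2}}{3}$ ($F{\left(X \right)} = - \frac{\left(X + 6\right)^{2}}{3} = - \frac{\left(6 + X\right)^{2}}{3}$)
$\left(F{\left(5 \right)} + 5\right) 16 = \left(- \frac{\left(6 + 5\right)^{2}}{3} + 5\right) 16 = \left(- \frac{11^{2}}{3} + 5\right) 16 = \left(\left(- \frac{1}{3}\right) 121 + 5\right) 16 = \left(- \frac{121}{3} + 5\right) 16 = \left(- \frac{106}{3}\right) 16 = - \frac{1696}{3}$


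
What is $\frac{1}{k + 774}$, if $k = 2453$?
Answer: $\frac{1}{3227} \approx 0.00030989$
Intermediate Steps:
$\frac{1}{k + 774} = \frac{1}{2453 + 774} = \frac{1}{3227}$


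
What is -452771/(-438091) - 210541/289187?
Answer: 38699369946/126690222017 ≈ 0.30546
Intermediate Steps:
-452771/(-438091) - 210541/289187 = -452771*(-1/438091) - 210541*1/289187 = 452771/438091 - 210541/289187 = 38699369946/126690222017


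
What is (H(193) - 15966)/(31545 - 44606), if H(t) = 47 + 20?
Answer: 15899/13061 ≈ 1.2173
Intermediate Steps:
H(t) = 67
(H(193) - 15966)/(31545 - 44606) = (67 - 15966)/(31545 - 44606) = -15899/(-13061) = -15899*(-1/13061) = 15899/13061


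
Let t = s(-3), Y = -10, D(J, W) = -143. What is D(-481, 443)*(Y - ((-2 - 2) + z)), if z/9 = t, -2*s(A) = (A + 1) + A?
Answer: 8151/2 ≈ 4075.5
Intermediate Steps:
s(A) = -½ - A (s(A) = -((A + 1) + A)/2 = -((1 + A) + A)/2 = -(1 + 2*A)/2 = -½ - A)
t = 5/2 (t = -½ - 1*(-3) = -½ + 3 = 5/2 ≈ 2.5000)
z = 45/2 (z = 9*(5/2) = 45/2 ≈ 22.500)
D(-481, 443)*(Y - ((-2 - 2) + z)) = -143*(-10 - ((-2 - 2) + 45/2)) = -143*(-10 - (-4 + 45/2)) = -143*(-10 - 1*37/2) = -143*(-10 - 37/2) = -143*(-57/2) = 8151/2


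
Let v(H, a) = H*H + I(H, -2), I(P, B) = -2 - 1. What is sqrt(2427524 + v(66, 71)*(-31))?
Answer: sqrt(2292581) ≈ 1514.1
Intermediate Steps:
I(P, B) = -3
v(H, a) = -3 + H**2 (v(H, a) = H*H - 3 = H**2 - 3 = -3 + H**2)
sqrt(2427524 + v(66, 71)*(-31)) = sqrt(2427524 + (-3 + 66**2)*(-31)) = sqrt(2427524 + (-3 + 4356)*(-31)) = sqrt(2427524 + 4353*(-31)) = sqrt(2427524 - 134943) = sqrt(2292581)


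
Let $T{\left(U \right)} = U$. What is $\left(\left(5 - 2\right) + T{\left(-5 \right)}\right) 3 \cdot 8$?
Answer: $-48$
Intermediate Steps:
$\left(\left(5 - 2\right) + T{\left(-5 \right)}\right) 3 \cdot 8 = \left(\left(5 - 2\right) - 5\right) 3 \cdot 8 = \left(3 - 5\right) 3 \cdot 8 = \left(-2\right) 3 \cdot 8 = \left(-6\right) 8 = -48$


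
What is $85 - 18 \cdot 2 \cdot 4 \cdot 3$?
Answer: $-347$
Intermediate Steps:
$85 - 18 \cdot 2 \cdot 4 \cdot 3 = 85 - 18 \cdot 8 \cdot 3 = 85 - 432 = -347$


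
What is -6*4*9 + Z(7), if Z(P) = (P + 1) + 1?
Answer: -207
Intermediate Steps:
Z(P) = 2 + P (Z(P) = (1 + P) + 1 = 2 + P)
-6*4*9 + Z(7) = -6*4*9 + (2 + 7) = -24*9 + 9 = -216 + 9 = -207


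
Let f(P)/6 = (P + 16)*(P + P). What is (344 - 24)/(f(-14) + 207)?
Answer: -320/129 ≈ -2.4806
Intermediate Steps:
f(P) = 12*P*(16 + P) (f(P) = 6*((P + 16)*(P + P)) = 6*((16 + P)*(2*P)) = 6*(2*P*(16 + P)) = 12*P*(16 + P))
(344 - 24)/(f(-14) + 207) = (344 - 24)/(12*(-14)*(16 - 14) + 207) = 320/(12*(-14)*2 + 207) = 320/(-336 + 207) = 320/(-129) = -1/129*320 = -320/129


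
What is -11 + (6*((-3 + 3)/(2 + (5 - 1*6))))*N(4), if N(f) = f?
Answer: -11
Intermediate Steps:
-11 + (6*((-3 + 3)/(2 + (5 - 1*6))))*N(4) = -11 + (6*((-3 + 3)/(2 + (5 - 1*6))))*4 = -11 + (6*(0/(2 + (5 - 6))))*4 = -11 + (6*(0/(2 - 1)))*4 = -11 + (6*(0/1))*4 = -11 + (6*(0*1))*4 = -11 + (6*0)*4 = -11 + 0*4 = -11 + 0 = -11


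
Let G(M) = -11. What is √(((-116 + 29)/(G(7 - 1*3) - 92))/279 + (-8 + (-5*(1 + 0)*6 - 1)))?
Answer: 4*I*√223640913/9579 ≈ 6.2448*I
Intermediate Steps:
√(((-116 + 29)/(G(7 - 1*3) - 92))/279 + (-8 + (-5*(1 + 0)*6 - 1))) = √(((-116 + 29)/(-11 - 92))/279 + (-8 + (-5*(1 + 0)*6 - 1))) = √(-87/(-103)*(1/279) + (-8 + (-5*1*6 - 1))) = √(-87*(-1/103)*(1/279) + (-8 + (-5*6 - 1))) = √((87/103)*(1/279) + (-8 + (-30 - 1))) = √(29/9579 + (-8 - 31)) = √(29/9579 - 39) = √(-373552/9579) = 4*I*√223640913/9579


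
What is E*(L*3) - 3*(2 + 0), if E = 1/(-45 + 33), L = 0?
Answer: -6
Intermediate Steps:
E = -1/12 (E = 1/(-12) = -1/12 ≈ -0.083333)
E*(L*3) - 3*(2 + 0) = -0*3 - 3*(2 + 0) = -1/12*0 - 3*2 = 0 - 6 = -6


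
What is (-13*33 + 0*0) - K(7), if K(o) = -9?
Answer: -420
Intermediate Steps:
(-13*33 + 0*0) - K(7) = (-13*33 + 0*0) - 1*(-9) = (-429 + 0) + 9 = -429 + 9 = -420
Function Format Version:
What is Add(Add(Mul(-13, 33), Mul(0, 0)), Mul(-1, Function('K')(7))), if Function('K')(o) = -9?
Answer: -420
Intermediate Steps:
Add(Add(Mul(-13, 33), Mul(0, 0)), Mul(-1, Function('K')(7))) = Add(Add(Mul(-13, 33), Mul(0, 0)), Mul(-1, -9)) = Add(Add(-429, 0), 9) = Add(-429, 9) = -420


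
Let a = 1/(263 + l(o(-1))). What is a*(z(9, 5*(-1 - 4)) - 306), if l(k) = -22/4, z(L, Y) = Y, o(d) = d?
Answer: -662/515 ≈ -1.2854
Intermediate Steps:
l(k) = -11/2 (l(k) = -22*1/4 = -11/2)
a = 2/515 (a = 1/(263 - 11/2) = 1/(515/2) = 2/515 ≈ 0.0038835)
a*(z(9, 5*(-1 - 4)) - 306) = 2*(5*(-1 - 4) - 306)/515 = 2*(5*(-5) - 306)/515 = 2*(-25 - 306)/515 = (2/515)*(-331) = -662/515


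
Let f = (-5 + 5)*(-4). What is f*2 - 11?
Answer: -11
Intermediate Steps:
f = 0 (f = 0*(-4) = 0)
f*2 - 11 = 0*2 - 11 = 0 - 11 = -11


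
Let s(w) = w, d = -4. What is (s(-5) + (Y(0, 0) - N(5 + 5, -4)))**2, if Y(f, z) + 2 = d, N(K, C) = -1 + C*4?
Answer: 36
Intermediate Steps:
N(K, C) = -1 + 4*C
Y(f, z) = -6 (Y(f, z) = -2 - 4 = -6)
(s(-5) + (Y(0, 0) - N(5 + 5, -4)))**2 = (-5 + (-6 - (-1 + 4*(-4))))**2 = (-5 + (-6 - (-1 - 16)))**2 = (-5 + (-6 - 1*(-17)))**2 = (-5 + (-6 + 17))**2 = (-5 + 11)**2 = 6**2 = 36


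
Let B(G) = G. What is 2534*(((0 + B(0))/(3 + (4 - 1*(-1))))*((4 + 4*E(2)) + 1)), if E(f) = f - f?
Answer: 0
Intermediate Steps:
E(f) = 0
2534*(((0 + B(0))/(3 + (4 - 1*(-1))))*((4 + 4*E(2)) + 1)) = 2534*(((0 + 0)/(3 + (4 - 1*(-1))))*((4 + 4*0) + 1)) = 2534*((0/(3 + (4 + 1)))*((4 + 0) + 1)) = 2534*((0/(3 + 5))*(4 + 1)) = 2534*((0/8)*5) = 2534*((0*(⅛))*5) = 2534*(0*5) = 2534*0 = 0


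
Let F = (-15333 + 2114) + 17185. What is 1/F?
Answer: 1/3966 ≈ 0.00025214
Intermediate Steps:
F = 3966 (F = -13219 + 17185 = 3966)
1/F = 1/3966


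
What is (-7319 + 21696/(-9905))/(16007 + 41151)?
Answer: -72516391/566149990 ≈ -0.12809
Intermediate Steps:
(-7319 + 21696/(-9905))/(16007 + 41151) = (-7319 + 21696*(-1/9905))/57158 = (-7319 - 21696/9905)*(1/57158) = -72516391/9905*1/57158 = -72516391/566149990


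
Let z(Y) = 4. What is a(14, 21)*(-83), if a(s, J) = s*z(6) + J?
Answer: -6391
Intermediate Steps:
a(s, J) = J + 4*s (a(s, J) = s*4 + J = 4*s + J = J + 4*s)
a(14, 21)*(-83) = (21 + 4*14)*(-83) = (21 + 56)*(-83) = 77*(-83) = -6391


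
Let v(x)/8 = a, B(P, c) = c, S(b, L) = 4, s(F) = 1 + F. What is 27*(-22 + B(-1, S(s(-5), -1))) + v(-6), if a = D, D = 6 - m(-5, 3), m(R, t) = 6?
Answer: -486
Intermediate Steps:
D = 0 (D = 6 - 1*6 = 6 - 6 = 0)
a = 0
v(x) = 0 (v(x) = 8*0 = 0)
27*(-22 + B(-1, S(s(-5), -1))) + v(-6) = 27*(-22 + 4) + 0 = 27*(-18) + 0 = -486 + 0 = -486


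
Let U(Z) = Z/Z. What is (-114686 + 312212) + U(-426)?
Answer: 197527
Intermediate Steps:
U(Z) = 1
(-114686 + 312212) + U(-426) = (-114686 + 312212) + 1 = 197526 + 1 = 197527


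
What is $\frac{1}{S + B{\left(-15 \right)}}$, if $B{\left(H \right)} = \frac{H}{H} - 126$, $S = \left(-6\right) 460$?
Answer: $- \frac{1}{2885} \approx -0.00034662$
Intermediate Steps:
$S = -2760$
$B{\left(H \right)} = -125$ ($B{\left(H \right)} = 1 - 126 = -125$)
$\frac{1}{S + B{\left(-15 \right)}} = \frac{1}{-2760 - 125} = \frac{1}{-2885} = - \frac{1}{2885}$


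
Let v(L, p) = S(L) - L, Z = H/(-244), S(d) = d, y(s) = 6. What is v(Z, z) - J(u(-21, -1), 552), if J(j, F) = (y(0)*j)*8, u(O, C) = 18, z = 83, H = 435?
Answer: -864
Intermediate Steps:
Z = -435/244 (Z = 435/(-244) = 435*(-1/244) = -435/244 ≈ -1.7828)
v(L, p) = 0 (v(L, p) = L - L = 0)
J(j, F) = 48*j (J(j, F) = (6*j)*8 = 48*j)
v(Z, z) - J(u(-21, -1), 552) = 0 - 48*18 = 0 - 1*864 = 0 - 864 = -864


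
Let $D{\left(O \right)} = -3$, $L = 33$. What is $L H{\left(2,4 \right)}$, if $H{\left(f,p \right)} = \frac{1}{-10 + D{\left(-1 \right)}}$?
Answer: $- \frac{33}{13} \approx -2.5385$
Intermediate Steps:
$H{\left(f,p \right)} = - \frac{1}{13}$ ($H{\left(f,p \right)} = \frac{1}{-10 - 3} = \frac{1}{-13} = - \frac{1}{13}$)
$L H{\left(2,4 \right)} = 33 \left(- \frac{1}{13}\right) = - \frac{33}{13}$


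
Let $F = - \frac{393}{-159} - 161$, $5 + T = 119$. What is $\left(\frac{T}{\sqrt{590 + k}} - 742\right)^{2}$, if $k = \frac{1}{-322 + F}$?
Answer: $\frac{919238059324}{1669563} - \frac{16112 \sqrt{1181123069}}{79503} \approx 5.4362 \cdot 10^{5}$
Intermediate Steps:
$T = 114$ ($T = -5 + 119 = 114$)
$F = - \frac{8402}{53}$ ($F = \left(-393\right) \left(- \frac{1}{159}\right) - 161 = \frac{131}{53} - 161 = - \frac{8402}{53} \approx -158.53$)
$k = - \frac{53}{25468}$ ($k = \frac{1}{-322 - \frac{8402}{53}} = \frac{1}{- \frac{25468}{53}} = - \frac{53}{25468} \approx -0.002081$)
$\left(\frac{T}{\sqrt{590 + k}} - 742\right)^{2} = \left(\frac{114}{\sqrt{590 - \frac{53}{25468}}} - 742\right)^{2} = \left(\frac{114}{\sqrt{\frac{15026067}{25468}}} - 742\right)^{2} = \left(\frac{114}{\frac{9}{12734} \sqrt{1181123069}} - 742\right)^{2} = \left(114 \frac{2 \sqrt{1181123069}}{1669563} - 742\right)^{2} = \left(\frac{76 \sqrt{1181123069}}{556521} - 742\right)^{2} = \left(-742 + \frac{76 \sqrt{1181123069}}{556521}\right)^{2}$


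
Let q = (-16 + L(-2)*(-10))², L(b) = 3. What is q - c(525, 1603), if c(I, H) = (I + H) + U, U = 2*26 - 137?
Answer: 73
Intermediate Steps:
q = 2116 (q = (-16 + 3*(-10))² = (-16 - 30)² = (-46)² = 2116)
U = -85 (U = 52 - 137 = -85)
c(I, H) = -85 + H + I (c(I, H) = (I + H) - 85 = (H + I) - 85 = -85 + H + I)
q - c(525, 1603) = 2116 - (-85 + 1603 + 525) = 2116 - 1*2043 = 2116 - 2043 = 73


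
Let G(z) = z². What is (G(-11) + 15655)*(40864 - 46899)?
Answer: -95208160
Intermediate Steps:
(G(-11) + 15655)*(40864 - 46899) = ((-11)² + 15655)*(40864 - 46899) = (121 + 15655)*(-6035) = 15776*(-6035) = -95208160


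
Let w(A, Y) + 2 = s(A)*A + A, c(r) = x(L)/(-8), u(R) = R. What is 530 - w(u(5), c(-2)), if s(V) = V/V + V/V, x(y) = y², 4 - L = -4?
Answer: 517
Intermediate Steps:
L = 8 (L = 4 - 1*(-4) = 4 + 4 = 8)
c(r) = -8 (c(r) = 8²/(-8) = 64*(-⅛) = -8)
s(V) = 2 (s(V) = 1 + 1 = 2)
w(A, Y) = -2 + 3*A (w(A, Y) = -2 + (2*A + A) = -2 + 3*A)
530 - w(u(5), c(-2)) = 530 - (-2 + 3*5) = 530 - (-2 + 15) = 530 - 1*13 = 530 - 13 = 517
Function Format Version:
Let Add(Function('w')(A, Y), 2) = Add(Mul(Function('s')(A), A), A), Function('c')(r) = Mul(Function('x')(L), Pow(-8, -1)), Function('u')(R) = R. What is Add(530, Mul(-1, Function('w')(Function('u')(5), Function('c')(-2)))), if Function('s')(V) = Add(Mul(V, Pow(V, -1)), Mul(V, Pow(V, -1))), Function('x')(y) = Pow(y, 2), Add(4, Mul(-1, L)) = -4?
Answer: 517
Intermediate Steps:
L = 8 (L = Add(4, Mul(-1, -4)) = Add(4, 4) = 8)
Function('c')(r) = -8 (Function('c')(r) = Mul(Pow(8, 2), Pow(-8, -1)) = Mul(64, Rational(-1, 8)) = -8)
Function('s')(V) = 2 (Function('s')(V) = Add(1, 1) = 2)
Function('w')(A, Y) = Add(-2, Mul(3, A)) (Function('w')(A, Y) = Add(-2, Add(Mul(2, A), A)) = Add(-2, Mul(3, A)))
Add(530, Mul(-1, Function('w')(Function('u')(5), Function('c')(-2)))) = Add(530, Mul(-1, Add(-2, Mul(3, 5)))) = Add(530, Mul(-1, Add(-2, 15))) = Add(530, Mul(-1, 13)) = Add(530, -13) = 517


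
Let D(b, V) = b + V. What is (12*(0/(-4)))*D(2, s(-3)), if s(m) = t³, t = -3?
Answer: 0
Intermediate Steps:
s(m) = -27 (s(m) = (-3)³ = -27)
D(b, V) = V + b
(12*(0/(-4)))*D(2, s(-3)) = (12*(0/(-4)))*(-27 + 2) = (12*(0*(-¼)))*(-25) = (12*0)*(-25) = 0*(-25) = 0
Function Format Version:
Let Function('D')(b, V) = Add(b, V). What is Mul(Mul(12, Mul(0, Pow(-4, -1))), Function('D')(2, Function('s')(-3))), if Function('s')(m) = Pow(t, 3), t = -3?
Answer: 0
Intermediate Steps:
Function('s')(m) = -27 (Function('s')(m) = Pow(-3, 3) = -27)
Function('D')(b, V) = Add(V, b)
Mul(Mul(12, Mul(0, Pow(-4, -1))), Function('D')(2, Function('s')(-3))) = Mul(Mul(12, Mul(0, Pow(-4, -1))), Add(-27, 2)) = Mul(Mul(12, Mul(0, Rational(-1, 4))), -25) = Mul(Mul(12, 0), -25) = Mul(0, -25) = 0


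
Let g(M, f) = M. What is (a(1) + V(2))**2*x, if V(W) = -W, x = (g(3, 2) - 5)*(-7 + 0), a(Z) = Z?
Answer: 14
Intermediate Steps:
x = 14 (x = (3 - 5)*(-7 + 0) = -2*(-7) = 14)
(a(1) + V(2))**2*x = (1 - 1*2)**2*14 = (1 - 2)**2*14 = (-1)**2*14 = 1*14 = 14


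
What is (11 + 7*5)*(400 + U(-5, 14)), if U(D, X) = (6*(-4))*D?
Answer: 23920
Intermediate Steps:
U(D, X) = -24*D
(11 + 7*5)*(400 + U(-5, 14)) = (11 + 7*5)*(400 - 24*(-5)) = (11 + 35)*(400 + 120) = 46*520 = 23920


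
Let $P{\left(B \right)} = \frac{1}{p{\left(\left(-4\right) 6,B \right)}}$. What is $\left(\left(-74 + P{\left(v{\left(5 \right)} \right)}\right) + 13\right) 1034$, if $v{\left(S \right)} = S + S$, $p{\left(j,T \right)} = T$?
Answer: $- \frac{314853}{5} \approx -62971.0$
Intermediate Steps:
$v{\left(S \right)} = 2 S$
$P{\left(B \right)} = \frac{1}{B}$
$\left(\left(-74 + P{\left(v{\left(5 \right)} \right)}\right) + 13\right) 1034 = \left(\left(-74 + \frac{1}{2 \cdot 5}\right) + 13\right) 1034 = \left(\left(-74 + \frac{1}{10}\right) + 13\right) 1034 = \left(- \frac{739}{10} + 13\right) 1034 = \left(- \frac{609}{10}\right) 1034 = - \frac{314853}{5}$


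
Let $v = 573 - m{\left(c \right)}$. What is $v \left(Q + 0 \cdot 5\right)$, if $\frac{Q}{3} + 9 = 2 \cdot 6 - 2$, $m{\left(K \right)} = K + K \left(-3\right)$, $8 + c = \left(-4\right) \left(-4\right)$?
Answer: $1767$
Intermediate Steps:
$c = 8$ ($c = -8 - -16 = -8 + 16 = 8$)
$m{\left(K \right)} = - 2 K$ ($m{\left(K \right)} = K - 3 K = - 2 K$)
$v = 589$ ($v = 573 - \left(-2\right) 8 = 573 - -16 = 573 + 16 = 589$)
$Q = 3$ ($Q = -27 + 3 \left(2 \cdot 6 - 2\right) = -27 + 3 \left(12 - 2\right) = -27 + 3 \cdot 10 = -27 + 30 = 3$)
$v \left(Q + 0 \cdot 5\right) = 589 \left(3 + 0 \cdot 5\right) = 589 \left(3 + 0\right) = 589 \cdot 3 = 1767$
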